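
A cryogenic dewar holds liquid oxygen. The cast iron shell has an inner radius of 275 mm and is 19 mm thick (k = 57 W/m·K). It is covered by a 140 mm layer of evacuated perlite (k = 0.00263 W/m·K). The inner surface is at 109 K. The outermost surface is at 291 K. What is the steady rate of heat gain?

Each spherical layer contributes R = (1/r_i − 1/r_o)/(4πk):
R_cast iron shell = (1/0.275 − 1/0.294)/(4π×57) = 3.281×10^-4 K/W
R_evacuated perlite = (1/0.294 − 1/0.434)/(4π×0.00263) = 33.2 K/W
R_total = 33.2 K/W
Q = ΔT/R_total = 182/33.2

Q ≈ 5.48 W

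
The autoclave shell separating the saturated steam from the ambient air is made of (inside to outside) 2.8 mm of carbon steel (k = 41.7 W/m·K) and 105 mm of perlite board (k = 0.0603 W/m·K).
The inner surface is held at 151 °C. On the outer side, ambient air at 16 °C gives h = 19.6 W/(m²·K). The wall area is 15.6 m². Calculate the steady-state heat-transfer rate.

Model the wall as resistances in series:
R_carbon steel = L/(kA) = 0.0028/(41.7×15.6) = 4.304×10^-6 K/W
R_perlite board = L/(kA) = 0.105/(0.0603×15.6) = 0.1116 K/W
R_outer film = 1/(h_o·A) = 1/(19.6×15.6) = 0.003271 K/W
R_total = 0.1149 K/W
Q = ΔT / R_total = 135 / 0.1149

Q ≈ 1170 W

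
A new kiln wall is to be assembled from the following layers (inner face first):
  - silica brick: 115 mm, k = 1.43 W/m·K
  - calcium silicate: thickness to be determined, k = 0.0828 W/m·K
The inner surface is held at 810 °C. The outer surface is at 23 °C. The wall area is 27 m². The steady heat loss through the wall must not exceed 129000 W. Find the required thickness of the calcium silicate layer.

Model the wall as resistances in series:
R_silica brick = L/(kA) = 0.115/(1.43×27) = 0.002979 K/W
Sum of the known resistances R_other = 0.002979 K/W
Required total resistance R_tot = ΔT/Q_allow = 787/129000 = 0.006101 K/W
R_calcium silicate = R_tot − R_other = 0.003122 K/W
L = R·k·A = 0.003122×0.0828×27

L ≈ 6.98 mm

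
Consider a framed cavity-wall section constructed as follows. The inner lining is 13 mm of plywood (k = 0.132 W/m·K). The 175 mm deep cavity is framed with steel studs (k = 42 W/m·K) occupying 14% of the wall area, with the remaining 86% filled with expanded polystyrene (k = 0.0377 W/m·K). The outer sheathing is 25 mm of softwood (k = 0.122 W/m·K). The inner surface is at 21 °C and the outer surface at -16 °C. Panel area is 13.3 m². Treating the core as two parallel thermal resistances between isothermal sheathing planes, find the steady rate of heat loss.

Sheathing layers in series; stud and cavity paths in parallel between them.
R_inner = 0.013/(0.132×13.3) = 0.007405 K/W
R_stud  = 0.175/(42×0.14×13.3) = 0.002238 K/W
R_cav   = 0.175/(0.0377×0.86×13.3) = 0.4058 K/W
1/R_core = 1/R_stud + 1/R_cav → R_core = 0.002225 K/W
R_outer = 0.025/(0.122×13.3) = 0.01541 K/W
R_total = 0.02504 K/W
Q = ΔT/R_total = 37/0.02504

Q ≈ 1480 W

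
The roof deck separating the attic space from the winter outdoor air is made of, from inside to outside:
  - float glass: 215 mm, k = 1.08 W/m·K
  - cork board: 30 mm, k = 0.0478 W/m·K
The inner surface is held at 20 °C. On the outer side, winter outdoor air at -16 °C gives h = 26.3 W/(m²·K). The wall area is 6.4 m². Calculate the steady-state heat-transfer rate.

Series thermal resistances:
R_float glass = L/(kA) = 0.215/(1.08×6.4) = 0.03111 K/W
R_cork board = L/(kA) = 0.03/(0.0478×6.4) = 0.09806 K/W
R_outer film = 1/(h_o·A) = 1/(26.3×6.4) = 0.005941 K/W
R_total = 0.1351 K/W
Q = ΔT / R_total = 36 / 0.1351

Q ≈ 266 W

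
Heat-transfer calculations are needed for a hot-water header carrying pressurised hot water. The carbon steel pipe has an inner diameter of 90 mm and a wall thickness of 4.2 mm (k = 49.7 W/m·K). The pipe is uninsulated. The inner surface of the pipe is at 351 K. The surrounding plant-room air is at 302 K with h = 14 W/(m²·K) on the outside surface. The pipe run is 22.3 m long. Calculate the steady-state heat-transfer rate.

Q ≈ 4720 W

Treating each annulus and film as a series resistance:
R_carbon steel pipe wall = ln(49.2/45)/(2π×49.7×22.3) = 1.281×10^-5 K/W
R_outer film = 1/(h_o·2πr_oL) = 1/(14×2π×0.0492×22.3) = 0.01036 K/W
R_total = 0.01037 K/W
Q = ΔT/R_total = 49/0.01037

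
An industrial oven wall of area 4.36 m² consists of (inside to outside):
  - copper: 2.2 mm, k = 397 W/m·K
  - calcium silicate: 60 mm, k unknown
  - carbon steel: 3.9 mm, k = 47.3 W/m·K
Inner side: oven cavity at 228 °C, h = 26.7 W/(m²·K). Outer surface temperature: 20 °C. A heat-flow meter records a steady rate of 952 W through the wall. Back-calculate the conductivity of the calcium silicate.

Treating each layer as a thermal resistance in series:
R_inner film = 1/(h_i·A) = 1/(26.7×4.36) = 0.00859 K/W
R_copper = L/(kA) = 0.0022/(397×4.36) = 1.271×10^-6 K/W
R_carbon steel = L/(kA) = 0.0039/(47.3×4.36) = 1.891×10^-5 K/W
Sum of known resistances R_other = 0.00861 K/W
Total R = ΔT/Q = 208/952 = 0.2185 K/W
R_calcium silicate = R_total − R_other = 0.2099 K/W
k = L/(R·A) = 0.06/(0.2099×4.36)

k ≈ 0.0656 W/(m·K)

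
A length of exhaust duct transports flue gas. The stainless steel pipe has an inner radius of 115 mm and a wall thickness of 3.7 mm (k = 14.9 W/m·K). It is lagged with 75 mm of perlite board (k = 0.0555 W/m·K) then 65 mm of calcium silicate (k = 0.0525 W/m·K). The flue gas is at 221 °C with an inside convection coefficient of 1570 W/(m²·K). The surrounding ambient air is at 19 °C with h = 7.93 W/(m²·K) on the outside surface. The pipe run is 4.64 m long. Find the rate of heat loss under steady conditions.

Per-layer cylindrical resistances, series-summed:
R_inner film = 1/(h_i·2πr₁L) = 1/(1570×2π×0.115×4.64) = 1.9×10^-4 K/W
R_stainless steel pipe wall = ln(118.7/115)/(2π×14.9×4.64) = 7.29×10^-5 K/W
R_perlite board = ln(193.7/118.7)/(2π×0.0555×4.64) = 0.3027 K/W
R_calcium silicate = ln(258.7/193.7)/(2π×0.0525×4.64) = 0.1891 K/W
R_outer film = 1/(h_o·2πr_oL) = 1/(7.93×2π×0.2587×4.64) = 0.01672 K/W
R_total = 0.5087 K/W
Q = ΔT/R_total = 202/0.5087

Q ≈ 397 W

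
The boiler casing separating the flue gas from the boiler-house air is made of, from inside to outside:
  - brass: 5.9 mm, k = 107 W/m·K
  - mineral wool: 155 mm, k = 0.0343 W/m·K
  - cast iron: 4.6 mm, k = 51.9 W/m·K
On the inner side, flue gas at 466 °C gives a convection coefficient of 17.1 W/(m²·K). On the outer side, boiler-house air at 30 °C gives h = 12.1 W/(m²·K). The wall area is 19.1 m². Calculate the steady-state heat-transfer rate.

Model the wall as resistances in series:
R_inner film = 1/(h_i·A) = 1/(17.1×19.1) = 0.003062 K/W
R_brass = L/(kA) = 0.0059/(107×19.1) = 2.887×10^-6 K/W
R_mineral wool = L/(kA) = 0.155/(0.0343×19.1) = 0.2366 K/W
R_cast iron = L/(kA) = 0.0046/(51.9×19.1) = 4.64×10^-6 K/W
R_outer film = 1/(h_o·A) = 1/(12.1×19.1) = 0.004327 K/W
R_total = 0.244 K/W
Q = ΔT / R_total = 436 / 0.244

Q ≈ 1790 W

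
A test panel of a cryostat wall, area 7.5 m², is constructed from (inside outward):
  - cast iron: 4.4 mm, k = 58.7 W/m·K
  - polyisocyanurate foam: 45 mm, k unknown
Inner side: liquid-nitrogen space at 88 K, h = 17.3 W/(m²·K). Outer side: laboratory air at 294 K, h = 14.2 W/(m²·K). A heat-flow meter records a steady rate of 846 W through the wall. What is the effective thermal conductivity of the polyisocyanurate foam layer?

Using the resistance-network approach (series):
R_inner film = 1/(h_i·A) = 1/(17.3×7.5) = 0.007707 K/W
R_cast iron = L/(kA) = 0.0044/(58.7×7.5) = 9.994×10^-6 K/W
R_outer film = 1/(h_o·A) = 1/(14.2×7.5) = 0.00939 K/W
Sum of known resistances R_other = 0.01711 K/W
Total R = ΔT/Q = 206/846 = 0.2435 K/W
R_polyisocyanurate foam = R_total − R_other = 0.2264 K/W
k = L/(R·A) = 0.045/(0.2264×7.5)

k ≈ 0.0265 W/(m·K)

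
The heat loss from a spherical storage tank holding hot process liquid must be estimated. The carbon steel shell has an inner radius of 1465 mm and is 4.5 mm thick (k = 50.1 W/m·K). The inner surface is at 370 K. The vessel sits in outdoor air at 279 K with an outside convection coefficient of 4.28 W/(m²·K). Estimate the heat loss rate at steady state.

Q ≈ 10600 W

Radial (spherical) resistances in series:
R_carbon steel shell = (1/1.465 − 1/1.4695)/(4π×50.1) = 3.32×10^-6 K/W
R_outer film = 1/(h·4πr_o²) = 1/(4.28×4π×1.4695²) = 0.00861 K/W
R_total = 0.008613 K/W
Q = ΔT/R_total = 91/0.008613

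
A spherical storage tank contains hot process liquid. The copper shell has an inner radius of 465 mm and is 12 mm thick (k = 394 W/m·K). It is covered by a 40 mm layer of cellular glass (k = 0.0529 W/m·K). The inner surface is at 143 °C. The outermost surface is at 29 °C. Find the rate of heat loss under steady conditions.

For a spherical shell R = (1/r₁ − 1/r₂)/(4πk); film R = 1/(h·4πr²). In series:
R_copper shell = (1/0.465 − 1/0.477)/(4π×394) = 1.093×10^-5 K/W
R_cellular glass = (1/0.477 − 1/0.517)/(4π×0.0529) = 0.244 K/W
R_total = 0.244 K/W
Q = ΔT/R_total = 114/0.244

Q ≈ 467 W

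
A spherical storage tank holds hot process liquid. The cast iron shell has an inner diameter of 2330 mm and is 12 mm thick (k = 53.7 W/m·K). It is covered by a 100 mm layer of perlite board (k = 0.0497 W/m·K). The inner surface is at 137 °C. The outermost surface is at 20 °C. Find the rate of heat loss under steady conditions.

For a spherical shell R = (1/r₁ − 1/r₂)/(4πk); film R = 1/(h·4πr²). In series:
R_cast iron shell = (1/1.165 − 1/1.177)/(4π×53.7) = 1.297×10^-5 K/W
R_perlite board = (1/1.177 − 1/1.277)/(4π×0.0497) = 0.1065 K/W
R_total = 0.1065 K/W
Q = ΔT/R_total = 117/0.1065

Q ≈ 1100 W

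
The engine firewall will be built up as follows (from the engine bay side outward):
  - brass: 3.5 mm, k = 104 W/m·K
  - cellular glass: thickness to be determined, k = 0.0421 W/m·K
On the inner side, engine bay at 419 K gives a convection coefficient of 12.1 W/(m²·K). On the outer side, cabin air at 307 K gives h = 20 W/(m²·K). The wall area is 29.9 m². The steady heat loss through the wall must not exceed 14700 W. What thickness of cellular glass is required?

Model the wall as resistances in series:
R_inner film = 1/(h_i·A) = 1/(12.1×29.9) = 0.002764 K/W
R_brass = L/(kA) = 0.0035/(104×29.9) = 1.126×10^-6 K/W
R_outer film = 1/(h_o·A) = 1/(20×29.9) = 0.001672 K/W
Sum of the known resistances R_other = 0.004437 K/W
Required total resistance R_tot = ΔT/Q_allow = 112/14700 = 0.007619 K/W
R_cellular glass = R_tot − R_other = 0.003182 K/W
L = R·k·A = 0.003182×0.0421×29.9

L ≈ 4.01 mm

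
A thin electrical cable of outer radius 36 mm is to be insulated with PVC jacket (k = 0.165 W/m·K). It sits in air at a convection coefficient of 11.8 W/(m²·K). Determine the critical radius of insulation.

For a cylinder r_cr = k/h = 0.165/11.8
r_cr = 14 mm; since the bare radius (36 mm) is above r_cr, any added insulation will reduce heat loss.

r_cr ≈ 14 mm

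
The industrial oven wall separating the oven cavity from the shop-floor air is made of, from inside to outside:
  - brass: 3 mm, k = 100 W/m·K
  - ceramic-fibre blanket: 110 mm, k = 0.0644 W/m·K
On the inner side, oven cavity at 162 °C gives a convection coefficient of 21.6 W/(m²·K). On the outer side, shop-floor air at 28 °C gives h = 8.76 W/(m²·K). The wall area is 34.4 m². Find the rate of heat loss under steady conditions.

Q ≈ 2470 W

Model the wall as resistances in series:
R_inner film = 1/(h_i·A) = 1/(21.6×34.4) = 0.001346 K/W
R_brass = L/(kA) = 0.003/(100×34.4) = 8.721×10^-7 K/W
R_ceramic-fibre blanket = L/(kA) = 0.11/(0.0644×34.4) = 0.04965 K/W
R_outer film = 1/(h_o·A) = 1/(8.76×34.4) = 0.003318 K/W
R_total = 0.05432 K/W
Q = ΔT / R_total = 134 / 0.05432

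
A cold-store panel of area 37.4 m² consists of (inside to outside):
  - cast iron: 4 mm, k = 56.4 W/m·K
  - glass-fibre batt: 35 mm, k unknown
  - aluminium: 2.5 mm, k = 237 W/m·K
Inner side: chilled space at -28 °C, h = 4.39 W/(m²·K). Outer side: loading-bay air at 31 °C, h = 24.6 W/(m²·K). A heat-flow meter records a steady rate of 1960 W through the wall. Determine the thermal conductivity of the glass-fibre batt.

k ≈ 0.0408 W/(m·K)

Thermal resistances in series:
R_inner film = 1/(h_i·A) = 1/(4.39×37.4) = 0.006091 K/W
R_cast iron = L/(kA) = 0.004/(56.4×37.4) = 1.896×10^-6 K/W
R_aluminium = L/(kA) = 0.0025/(237×37.4) = 2.82×10^-7 K/W
R_outer film = 1/(h_o·A) = 1/(24.6×37.4) = 0.001087 K/W
Sum of known resistances R_other = 0.00718 K/W
Total R = ΔT/Q = 59/1960 = 0.0301 K/W
R_glass-fibre batt = R_total − R_other = 0.02292 K/W
k = L/(R·A) = 0.035/(0.02292×37.4)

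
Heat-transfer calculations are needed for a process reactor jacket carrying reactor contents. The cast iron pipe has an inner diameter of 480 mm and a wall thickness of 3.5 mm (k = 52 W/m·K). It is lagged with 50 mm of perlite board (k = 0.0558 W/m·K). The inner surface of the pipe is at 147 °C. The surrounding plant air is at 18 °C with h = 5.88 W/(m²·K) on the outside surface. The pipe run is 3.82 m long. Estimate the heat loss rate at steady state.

Cylindrical conduction, so R = ln(r₂/r₁)/(2πkL) per layer, in series:
R_cast iron pipe wall = ln(243.5/240)/(2π×52×3.82) = 1.16×10^-5 K/W
R_perlite board = ln(293.5/243.5)/(2π×0.0558×3.82) = 0.1394 K/W
R_outer film = 1/(h_o·2πr_oL) = 1/(5.88×2π×0.2935×3.82) = 0.02414 K/W
R_total = 0.1636 K/W
Q = ΔT/R_total = 129/0.1636

Q ≈ 789 W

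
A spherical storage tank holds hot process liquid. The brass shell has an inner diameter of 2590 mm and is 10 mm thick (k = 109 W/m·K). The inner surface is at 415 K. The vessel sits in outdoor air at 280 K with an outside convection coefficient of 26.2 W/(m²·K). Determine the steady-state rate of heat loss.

Q ≈ 75500 W

Spherical conduction: R = (1/r_in − 1/r_out)/(4πk) per layer; series-sum.
R_brass shell = (1/1.295 − 1/1.305)/(4π×109) = 4.32×10^-6 K/W
R_outer film = 1/(h·4πr_o²) = 1/(26.2×4π×1.305²) = 0.001783 K/W
R_total = 0.001788 K/W
Q = ΔT/R_total = 135/0.001788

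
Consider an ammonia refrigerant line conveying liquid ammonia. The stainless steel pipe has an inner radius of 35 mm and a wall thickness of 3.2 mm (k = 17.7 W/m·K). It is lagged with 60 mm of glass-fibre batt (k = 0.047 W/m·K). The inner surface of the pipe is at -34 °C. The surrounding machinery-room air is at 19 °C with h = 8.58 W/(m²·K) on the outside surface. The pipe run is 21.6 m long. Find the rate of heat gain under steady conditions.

Q ≈ 338 W

Cylindrical conduction, so R = ln(r₂/r₁)/(2πkL) per layer, in series:
R_stainless steel pipe wall = ln(38.2/35)/(2π×17.7×21.6) = 3.642×10^-5 K/W
R_glass-fibre batt = ln(98.2/38.2)/(2π×0.047×21.6) = 0.148 K/W
R_outer film = 1/(h_o·2πr_oL) = 1/(8.58×2π×0.0982×21.6) = 0.008745 K/W
R_total = 0.1568 K/W
Q = ΔT/R_total = 53/0.1568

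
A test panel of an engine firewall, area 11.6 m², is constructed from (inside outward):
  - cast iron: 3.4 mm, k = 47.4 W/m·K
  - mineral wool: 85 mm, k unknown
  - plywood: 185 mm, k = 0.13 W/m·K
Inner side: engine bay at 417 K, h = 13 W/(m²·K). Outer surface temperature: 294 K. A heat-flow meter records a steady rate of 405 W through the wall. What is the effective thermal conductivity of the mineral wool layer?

k ≈ 0.042 W/(m·K)

Using the resistance-network approach (series):
R_inner film = 1/(h_i·A) = 1/(13×11.6) = 0.006631 K/W
R_cast iron = L/(kA) = 0.0034/(47.4×11.6) = 6.184×10^-6 K/W
R_plywood = L/(kA) = 0.185/(0.13×11.6) = 0.1227 K/W
Sum of known resistances R_other = 0.1293 K/W
Total R = ΔT/Q = 123/405 = 0.3037 K/W
R_mineral wool = R_total − R_other = 0.1744 K/W
k = L/(R·A) = 0.085/(0.1744×11.6)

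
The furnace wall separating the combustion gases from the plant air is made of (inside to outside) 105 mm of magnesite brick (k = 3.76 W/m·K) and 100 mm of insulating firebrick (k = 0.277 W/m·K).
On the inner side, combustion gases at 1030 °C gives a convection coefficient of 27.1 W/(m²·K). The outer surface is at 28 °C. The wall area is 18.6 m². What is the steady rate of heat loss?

Series thermal resistances:
R_inner film = 1/(h_i·A) = 1/(27.1×18.6) = 0.001984 K/W
R_magnesite brick = L/(kA) = 0.105/(3.76×18.6) = 0.001501 K/W
R_insulating firebrick = L/(kA) = 0.1/(0.277×18.6) = 0.01941 K/W
R_total = 0.02289 K/W
Q = ΔT / R_total = 1002 / 0.02289

Q ≈ 43800 W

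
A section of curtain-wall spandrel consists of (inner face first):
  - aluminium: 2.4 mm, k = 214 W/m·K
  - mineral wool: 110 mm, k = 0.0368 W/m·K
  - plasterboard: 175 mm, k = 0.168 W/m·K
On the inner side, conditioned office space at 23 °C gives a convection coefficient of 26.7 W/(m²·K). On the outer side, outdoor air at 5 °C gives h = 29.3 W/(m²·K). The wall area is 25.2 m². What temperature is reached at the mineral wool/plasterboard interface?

T ≈ 9.72 °C

Thermal resistances in series:
R_inner film = 1/(h_i·A) = 1/(26.7×25.2) = 0.001486 K/W
R_aluminium = L/(kA) = 0.0024/(214×25.2) = 4.45×10^-7 K/W
R_mineral wool = L/(kA) = 0.11/(0.0368×25.2) = 0.1186 K/W
R_plasterboard = L/(kA) = 0.175/(0.168×25.2) = 0.04134 K/W
R_outer film = 1/(h_o·A) = 1/(29.3×25.2) = 0.001354 K/W
R_total = 0.1628 K/W;  Q = ΔT/R_total = 18/0.1628 = 110.6 W
T_interface = T_inner − Q·ΣR(inner→interface) = 23 − 111×0.1201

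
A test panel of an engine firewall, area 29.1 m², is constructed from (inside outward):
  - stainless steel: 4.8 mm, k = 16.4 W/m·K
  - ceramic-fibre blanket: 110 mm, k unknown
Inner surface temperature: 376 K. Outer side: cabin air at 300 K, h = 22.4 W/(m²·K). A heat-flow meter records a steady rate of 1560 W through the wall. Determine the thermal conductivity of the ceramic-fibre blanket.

k ≈ 0.0801 W/(m·K)

Model the wall as resistances in series:
R_stainless steel = L/(kA) = 0.0048/(16.4×29.1) = 1.006×10^-5 K/W
R_outer film = 1/(h_o·A) = 1/(22.4×29.1) = 0.001534 K/W
Sum of known resistances R_other = 0.001544 K/W
Total R = ΔT/Q = 76/1560 = 0.04872 K/W
R_ceramic-fibre blanket = R_total − R_other = 0.04717 K/W
k = L/(R·A) = 0.11/(0.04717×29.1)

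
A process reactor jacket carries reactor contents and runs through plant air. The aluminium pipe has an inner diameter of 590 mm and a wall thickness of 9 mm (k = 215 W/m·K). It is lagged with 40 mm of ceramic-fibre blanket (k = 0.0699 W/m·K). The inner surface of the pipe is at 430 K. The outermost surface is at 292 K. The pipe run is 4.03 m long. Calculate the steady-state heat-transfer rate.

Q ≈ 1980 W

Cylindrical conduction, so R = ln(r₂/r₁)/(2πkL) per layer, in series:
R_aluminium pipe wall = ln(304/295)/(2π×215×4.03) = 5.52×10^-6 K/W
R_ceramic-fibre blanket = ln(344/304)/(2π×0.0699×4.03) = 0.06984 K/W
R_total = 0.06985 K/W
Q = ΔT/R_total = 138/0.06985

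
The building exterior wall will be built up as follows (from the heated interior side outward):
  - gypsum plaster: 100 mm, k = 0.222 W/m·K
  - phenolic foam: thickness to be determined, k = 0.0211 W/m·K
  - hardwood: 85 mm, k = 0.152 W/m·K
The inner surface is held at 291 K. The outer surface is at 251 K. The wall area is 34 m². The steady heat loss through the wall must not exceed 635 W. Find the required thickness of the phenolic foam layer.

Using the resistance-network approach (series):
R_gypsum plaster = L/(kA) = 0.1/(0.222×34) = 0.01325 K/W
R_hardwood = L/(kA) = 0.085/(0.152×34) = 0.01645 K/W
Sum of the known resistances R_other = 0.0297 K/W
Required total resistance R_tot = ΔT/Q_allow = 40/635 = 0.06299 K/W
R_phenolic foam = R_tot − R_other = 0.0333 K/W
L = R·k·A = 0.0333×0.0211×34

L ≈ 23.9 mm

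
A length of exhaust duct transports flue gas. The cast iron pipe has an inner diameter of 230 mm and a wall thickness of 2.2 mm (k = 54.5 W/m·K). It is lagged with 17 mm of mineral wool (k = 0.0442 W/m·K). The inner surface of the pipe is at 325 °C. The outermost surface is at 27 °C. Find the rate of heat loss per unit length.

q′ ≈ 611 W/m

Cylindrical conduction, so R = ln(r₂/r₁)/(2πkL) per layer, in series:
R_cast iron pipe wall = ln(117.2/115)/(2π×54.5×1) = 5.534×10^-5 K/W
R_mineral wool = ln(134.2/117.2)/(2π×0.0442×1) = 0.4877 K/W
R_total = 0.4878 K/W
Q = ΔT/R_total = 298/0.4878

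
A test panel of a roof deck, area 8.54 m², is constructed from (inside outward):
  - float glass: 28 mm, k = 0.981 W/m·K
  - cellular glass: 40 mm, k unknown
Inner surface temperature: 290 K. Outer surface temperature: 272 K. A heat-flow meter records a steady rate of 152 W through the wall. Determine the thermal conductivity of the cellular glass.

k ≈ 0.0407 W/(m·K)

Using the resistance-network approach (series):
R_float glass = L/(kA) = 0.028/(0.981×8.54) = 0.003342 K/W
Sum of known resistances R_other = 0.003342 K/W
Total R = ΔT/Q = 18/152 = 0.1184 K/W
R_cellular glass = R_total − R_other = 0.1151 K/W
k = L/(R·A) = 0.04/(0.1151×8.54)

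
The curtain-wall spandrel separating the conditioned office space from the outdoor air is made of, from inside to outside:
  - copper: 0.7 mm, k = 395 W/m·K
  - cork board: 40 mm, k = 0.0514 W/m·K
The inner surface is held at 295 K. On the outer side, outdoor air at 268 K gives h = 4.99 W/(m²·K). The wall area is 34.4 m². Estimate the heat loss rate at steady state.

Model the wall as resistances in series:
R_copper = L/(kA) = 0.0007/(395×34.4) = 5.152×10^-8 K/W
R_cork board = L/(kA) = 0.04/(0.0514×34.4) = 0.02262 K/W
R_outer film = 1/(h_o·A) = 1/(4.99×34.4) = 0.005826 K/W
R_total = 0.02845 K/W
Q = ΔT / R_total = 27 / 0.02845

Q ≈ 949 W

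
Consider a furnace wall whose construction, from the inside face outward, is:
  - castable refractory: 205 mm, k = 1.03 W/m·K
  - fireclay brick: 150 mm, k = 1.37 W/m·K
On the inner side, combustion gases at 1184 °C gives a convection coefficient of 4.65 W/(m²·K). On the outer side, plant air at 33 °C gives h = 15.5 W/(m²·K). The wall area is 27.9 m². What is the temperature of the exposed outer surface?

Treating each layer as a thermal resistance in series:
R_inner film = 1/(h_i·A) = 1/(4.65×27.9) = 0.007708 K/W
R_castable refractory = L/(kA) = 0.205/(1.03×27.9) = 0.007134 K/W
R_fireclay brick = L/(kA) = 0.15/(1.37×27.9) = 0.003924 K/W
R_outer film = 1/(h_o·A) = 1/(15.5×27.9) = 0.002312 K/W
R_total = 0.02108 K/W;  Q = ΔT/R_total = 1151/0.02108 = 54610 W
T_interface = T_inner − Q·ΣR(inner→interface) = 1184 − 54600×0.01877

T ≈ 159 °C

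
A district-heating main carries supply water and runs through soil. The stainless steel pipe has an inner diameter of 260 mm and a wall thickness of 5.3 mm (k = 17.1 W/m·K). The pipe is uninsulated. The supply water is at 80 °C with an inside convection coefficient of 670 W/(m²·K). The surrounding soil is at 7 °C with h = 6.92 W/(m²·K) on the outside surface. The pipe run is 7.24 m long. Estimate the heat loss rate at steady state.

Radial resistances (cylindrical: R_cond = ln(r_o/r_i)/(2πkL), R_conv = 1/(h·2πrL)):
R_inner film = 1/(h_i·2πr₁L) = 1/(670×2π×0.13×7.24) = 2.524×10^-4 K/W
R_stainless steel pipe wall = ln(135.3/130)/(2π×17.1×7.24) = 5.137×10^-5 K/W
R_outer film = 1/(h_o·2πr_oL) = 1/(6.92×2π×0.1353×7.24) = 0.02348 K/W
R_total = 0.02378 K/W
Q = ΔT/R_total = 73/0.02378

Q ≈ 3070 W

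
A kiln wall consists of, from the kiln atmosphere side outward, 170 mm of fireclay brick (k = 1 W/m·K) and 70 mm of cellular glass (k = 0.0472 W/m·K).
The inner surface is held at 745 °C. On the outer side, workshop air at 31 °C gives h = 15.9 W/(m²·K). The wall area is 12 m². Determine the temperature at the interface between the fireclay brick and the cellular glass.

Model the wall as resistances in series:
R_fireclay brick = L/(kA) = 0.17/(1×12) = 0.01417 K/W
R_cellular glass = L/(kA) = 0.07/(0.0472×12) = 0.1236 K/W
R_outer film = 1/(h_o·A) = 1/(15.9×12) = 0.005241 K/W
R_total = 0.143 K/W;  Q = ΔT/R_total = 714/0.143 = 4993 W
T_interface = T_inner − Q·ΣR(inner→interface) = 745 − 4990×0.01417

T ≈ 674 °C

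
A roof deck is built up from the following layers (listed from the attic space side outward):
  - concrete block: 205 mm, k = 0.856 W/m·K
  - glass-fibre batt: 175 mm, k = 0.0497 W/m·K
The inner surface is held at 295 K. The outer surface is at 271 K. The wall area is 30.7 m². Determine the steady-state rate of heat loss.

Treating each layer as a thermal resistance in series:
R_concrete block = L/(kA) = 0.205/(0.856×30.7) = 0.007801 K/W
R_glass-fibre batt = L/(kA) = 0.175/(0.0497×30.7) = 0.1147 K/W
R_total = 0.1225 K/W
Q = ΔT / R_total = 24 / 0.1225

Q ≈ 196 W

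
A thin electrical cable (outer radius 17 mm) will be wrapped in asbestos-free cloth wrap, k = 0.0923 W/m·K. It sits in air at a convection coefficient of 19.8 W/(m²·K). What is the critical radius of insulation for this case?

For a cylinder r_cr = k/h = 0.0923/19.8
r_cr = 4.66 mm; since the bare radius (17 mm) is above r_cr, any added insulation will reduce heat loss.

r_cr ≈ 4.66 mm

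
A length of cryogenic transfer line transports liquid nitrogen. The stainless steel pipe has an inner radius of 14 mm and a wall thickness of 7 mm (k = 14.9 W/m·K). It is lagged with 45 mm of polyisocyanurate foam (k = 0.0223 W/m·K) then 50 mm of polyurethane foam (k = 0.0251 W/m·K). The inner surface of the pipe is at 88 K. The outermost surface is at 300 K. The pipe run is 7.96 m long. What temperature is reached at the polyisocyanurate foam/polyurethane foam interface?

T ≈ 235 K

Cylindrical conduction, so R = ln(r₂/r₁)/(2πkL) per layer, in series:
R_stainless steel pipe wall = ln(21/14)/(2π×14.9×7.96) = 5.441×10^-4 K/W
R_polyisocyanurate foam = ln(66/21)/(2π×0.0223×7.96) = 1.027 K/W
R_polyurethane foam = ln(116/66)/(2π×0.0251×7.96) = 0.4492 K/W
R_total = 1.477 K/W
Q = ΔT/R_total = 212/1.477
Q = 144 W
T_interface = T_inner + Q·ΣR(inner→interface) = 88 + 144×1.027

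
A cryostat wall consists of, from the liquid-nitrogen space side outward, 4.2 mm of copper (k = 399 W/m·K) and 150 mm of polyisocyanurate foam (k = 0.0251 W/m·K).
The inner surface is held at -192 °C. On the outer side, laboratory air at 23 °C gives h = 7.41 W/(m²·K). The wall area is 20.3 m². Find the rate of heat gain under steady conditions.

Model the wall as resistances in series:
R_copper = L/(kA) = 0.0042/(399×20.3) = 5.185×10^-7 K/W
R_polyisocyanurate foam = L/(kA) = 0.15/(0.0251×20.3) = 0.2944 K/W
R_outer film = 1/(h_o·A) = 1/(7.41×20.3) = 0.006648 K/W
R_total = 0.301 K/W
Q = ΔT / R_total = 215 / 0.301

Q ≈ 714 W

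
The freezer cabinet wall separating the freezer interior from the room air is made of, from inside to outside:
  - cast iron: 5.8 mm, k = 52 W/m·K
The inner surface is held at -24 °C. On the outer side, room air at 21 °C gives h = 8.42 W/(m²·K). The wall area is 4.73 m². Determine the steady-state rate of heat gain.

Treating each layer as a thermal resistance in series:
R_cast iron = L/(kA) = 0.0058/(52×4.73) = 2.358×10^-5 K/W
R_outer film = 1/(h_o·A) = 1/(8.42×4.73) = 0.02511 K/W
R_total = 0.02513 K/W
Q = ΔT / R_total = 45 / 0.02513

Q ≈ 1790 W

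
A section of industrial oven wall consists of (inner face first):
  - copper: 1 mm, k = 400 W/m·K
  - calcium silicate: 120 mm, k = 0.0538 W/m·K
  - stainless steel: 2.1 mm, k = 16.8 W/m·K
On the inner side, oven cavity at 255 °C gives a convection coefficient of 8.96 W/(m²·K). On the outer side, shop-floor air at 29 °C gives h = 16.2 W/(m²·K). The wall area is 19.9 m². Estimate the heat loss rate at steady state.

Using the resistance-network approach (series):
R_inner film = 1/(h_i·A) = 1/(8.96×19.9) = 0.005608 K/W
R_copper = L/(kA) = 0.001/(400×19.9) = 1.256×10^-7 K/W
R_calcium silicate = L/(kA) = 0.12/(0.0538×19.9) = 0.1121 K/W
R_stainless steel = L/(kA) = 0.0021/(16.8×19.9) = 6.281×10^-6 K/W
R_outer film = 1/(h_o·A) = 1/(16.2×19.9) = 0.003102 K/W
R_total = 0.1208 K/W
Q = ΔT / R_total = 226 / 0.1208

Q ≈ 1870 W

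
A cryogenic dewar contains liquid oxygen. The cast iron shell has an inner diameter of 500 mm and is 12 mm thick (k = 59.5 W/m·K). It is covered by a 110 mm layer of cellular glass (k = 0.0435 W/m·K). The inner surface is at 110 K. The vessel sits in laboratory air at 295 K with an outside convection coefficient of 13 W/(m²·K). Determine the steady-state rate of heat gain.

Spherical conduction: R = (1/r_in − 1/r_out)/(4πk) per layer; series-sum.
R_cast iron shell = (1/0.25 − 1/0.262)/(4π×59.5) = 2.45×10^-4 K/W
R_cellular glass = (1/0.262 − 1/0.372)/(4π×0.0435) = 2.065 K/W
R_outer film = 1/(h·4πr_o²) = 1/(13×4π×0.372²) = 0.04423 K/W
R_total = 2.109 K/W
Q = ΔT/R_total = 185/2.109

Q ≈ 87.7 W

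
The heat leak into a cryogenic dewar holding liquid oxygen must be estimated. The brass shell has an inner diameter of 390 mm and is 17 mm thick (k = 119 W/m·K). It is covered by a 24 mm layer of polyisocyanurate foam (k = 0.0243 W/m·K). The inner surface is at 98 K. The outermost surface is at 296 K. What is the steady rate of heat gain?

Q ≈ 126 W

Radial (spherical) resistances in series:
R_brass shell = (1/0.195 − 1/0.212)/(4π×119) = 2.75×10^-4 K/W
R_polyisocyanurate foam = (1/0.212 − 1/0.236)/(4π×0.0243) = 1.571 K/W
R_total = 1.571 K/W
Q = ΔT/R_total = 198/1.571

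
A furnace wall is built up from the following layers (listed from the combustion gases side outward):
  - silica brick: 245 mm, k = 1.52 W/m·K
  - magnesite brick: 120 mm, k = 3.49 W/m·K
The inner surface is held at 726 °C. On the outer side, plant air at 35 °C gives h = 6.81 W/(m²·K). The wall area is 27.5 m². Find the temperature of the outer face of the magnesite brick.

T ≈ 331 °C

Using the resistance-network approach (series):
R_silica brick = L/(kA) = 0.245/(1.52×27.5) = 0.005861 K/W
R_magnesite brick = L/(kA) = 0.12/(3.49×27.5) = 0.00125 K/W
R_outer film = 1/(h_o·A) = 1/(6.81×27.5) = 0.00534 K/W
R_total = 0.01245 K/W;  Q = ΔT/R_total = 691/0.01245 = 55500 W
T_interface = T_inner − Q·ΣR(inner→interface) = 726 − 55500×0.007112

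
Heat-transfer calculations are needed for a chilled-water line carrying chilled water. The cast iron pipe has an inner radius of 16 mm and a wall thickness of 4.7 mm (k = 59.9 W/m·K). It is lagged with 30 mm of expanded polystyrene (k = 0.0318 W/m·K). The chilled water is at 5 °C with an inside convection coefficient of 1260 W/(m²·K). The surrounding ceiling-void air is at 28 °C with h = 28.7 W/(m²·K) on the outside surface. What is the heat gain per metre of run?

Per-layer cylindrical resistances, series-summed:
R_inner film = 1/(h_i·2πr₁L) = 1/(1260×2π×0.016×1) = 0.007895 K/W
R_cast iron pipe wall = ln(20.7/16)/(2π×59.9×1) = 6.843×10^-4 K/W
R_expanded polystyrene = ln(50.7/20.7)/(2π×0.0318×1) = 4.483 K/W
R_outer film = 1/(h_o·2πr_oL) = 1/(28.7×2π×0.0507×1) = 0.1094 K/W
R_total = 4.601 K/W
Q = ΔT/R_total = 23/4.601

q′ ≈ 5 W/m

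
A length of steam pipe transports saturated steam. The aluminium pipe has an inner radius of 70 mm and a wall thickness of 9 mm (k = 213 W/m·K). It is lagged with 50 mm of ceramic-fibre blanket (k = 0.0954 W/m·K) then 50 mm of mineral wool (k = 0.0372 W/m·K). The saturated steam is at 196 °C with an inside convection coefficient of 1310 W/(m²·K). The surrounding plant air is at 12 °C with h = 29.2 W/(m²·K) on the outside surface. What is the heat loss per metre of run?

Cylindrical conduction, so R = ln(r₂/r₁)/(2πkL) per layer, in series:
R_inner film = 1/(h_i·2πr₁L) = 1/(1310×2π×0.07×1) = 0.001736 K/W
R_aluminium pipe wall = ln(79/70)/(2π×213×1) = 9.038×10^-5 K/W
R_ceramic-fibre blanket = ln(129/79)/(2π×0.0954×1) = 0.8181 K/W
R_mineral wool = ln(179/129)/(2π×0.0372×1) = 1.401 K/W
R_outer film = 1/(h_o·2πr_oL) = 1/(29.2×2π×0.179×1) = 0.03045 K/W
R_total = 2.252 K/W
Q = ΔT/R_total = 184/2.252

q′ ≈ 81.7 W/m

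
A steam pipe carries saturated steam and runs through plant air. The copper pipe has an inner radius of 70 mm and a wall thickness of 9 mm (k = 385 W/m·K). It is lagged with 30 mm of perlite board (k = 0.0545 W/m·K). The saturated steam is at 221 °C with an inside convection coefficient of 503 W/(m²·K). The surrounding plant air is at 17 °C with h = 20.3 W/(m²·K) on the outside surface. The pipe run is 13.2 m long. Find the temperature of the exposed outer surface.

Treating each annulus and film as a series resistance:
R_inner film = 1/(h_i·2πr₁L) = 1/(503×2π×0.07×13.2) = 3.424×10^-4 K/W
R_copper pipe wall = ln(79/70)/(2π×385×13.2) = 3.788×10^-6 K/W
R_perlite board = ln(109/79)/(2π×0.0545×13.2) = 0.07121 K/W
R_outer film = 1/(h_o·2πr_oL) = 1/(20.3×2π×0.109×13.2) = 0.005449 K/W
R_total = 0.07701 K/W
Q = ΔT/R_total = 204/0.07701
Q = 2650 W
T_interface = T_inner − Q·ΣR(inner→interface) = 221 − 2650×0.07156

T ≈ 31.4 °C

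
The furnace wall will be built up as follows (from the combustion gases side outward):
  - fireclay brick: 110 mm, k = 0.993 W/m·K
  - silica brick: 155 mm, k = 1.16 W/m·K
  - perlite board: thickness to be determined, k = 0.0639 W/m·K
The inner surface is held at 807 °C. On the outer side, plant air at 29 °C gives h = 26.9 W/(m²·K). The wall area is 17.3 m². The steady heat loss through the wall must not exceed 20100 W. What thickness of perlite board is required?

Model the wall as resistances in series:
R_fireclay brick = L/(kA) = 0.11/(0.993×17.3) = 0.006403 K/W
R_silica brick = L/(kA) = 0.155/(1.16×17.3) = 0.007724 K/W
R_outer film = 1/(h_o·A) = 1/(26.9×17.3) = 0.002149 K/W
Sum of the known resistances R_other = 0.01628 K/W
Required total resistance R_tot = ΔT/Q_allow = 778/20100 = 0.03871 K/W
R_perlite board = R_tot − R_other = 0.02243 K/W
L = R·k·A = 0.02243×0.0639×17.3

L ≈ 24.8 mm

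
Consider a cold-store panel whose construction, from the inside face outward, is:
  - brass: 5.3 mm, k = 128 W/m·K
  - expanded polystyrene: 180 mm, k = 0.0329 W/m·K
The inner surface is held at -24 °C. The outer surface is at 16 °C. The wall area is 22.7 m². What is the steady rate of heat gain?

Q ≈ 166 W

Series thermal resistances:
R_brass = L/(kA) = 0.0053/(128×22.7) = 1.824×10^-6 K/W
R_expanded polystyrene = L/(kA) = 0.18/(0.0329×22.7) = 0.241 K/W
R_total = 0.241 K/W
Q = ΔT / R_total = 40 / 0.241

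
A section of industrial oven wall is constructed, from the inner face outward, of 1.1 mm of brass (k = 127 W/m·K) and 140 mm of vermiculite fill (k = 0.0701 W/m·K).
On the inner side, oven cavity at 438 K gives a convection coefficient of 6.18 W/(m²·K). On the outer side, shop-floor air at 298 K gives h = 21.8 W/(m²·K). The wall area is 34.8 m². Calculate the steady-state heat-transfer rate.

Series thermal resistances:
R_inner film = 1/(h_i·A) = 1/(6.18×34.8) = 0.00465 K/W
R_brass = L/(kA) = 0.0011/(127×34.8) = 2.489×10^-7 K/W
R_vermiculite fill = L/(kA) = 0.14/(0.0701×34.8) = 0.05739 K/W
R_outer film = 1/(h_o·A) = 1/(21.8×34.8) = 0.001318 K/W
R_total = 0.06336 K/W
Q = ΔT / R_total = 140 / 0.06336

Q ≈ 2210 W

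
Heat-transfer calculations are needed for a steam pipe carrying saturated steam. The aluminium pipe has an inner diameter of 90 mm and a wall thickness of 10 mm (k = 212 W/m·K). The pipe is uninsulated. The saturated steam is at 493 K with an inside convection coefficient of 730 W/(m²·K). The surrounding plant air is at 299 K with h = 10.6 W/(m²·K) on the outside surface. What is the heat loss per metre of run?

q′ ≈ 698 W/m

For a radial system each layer contributes R = ln(r_out/r_in)/(2πkL); films add R = 1/(hA).
R_inner film = 1/(h_i·2πr₁L) = 1/(730×2π×0.045×1) = 0.004845 K/W
R_aluminium pipe wall = ln(55/45)/(2π×212×1) = 1.506×10^-4 K/W
R_outer film = 1/(h_o·2πr_oL) = 1/(10.6×2π×0.055×1) = 0.273 K/W
R_total = 0.278 K/W
Q = ΔT/R_total = 194/0.278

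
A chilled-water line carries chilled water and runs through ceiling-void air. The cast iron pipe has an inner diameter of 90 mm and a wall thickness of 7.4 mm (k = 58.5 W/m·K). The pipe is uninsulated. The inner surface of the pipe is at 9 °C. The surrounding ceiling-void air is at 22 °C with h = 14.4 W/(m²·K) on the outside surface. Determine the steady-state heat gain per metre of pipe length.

q′ ≈ 61.5 W/m

Per-layer cylindrical resistances, series-summed:
R_cast iron pipe wall = ln(52.4/45)/(2π×58.5×1) = 4.142×10^-4 K/W
R_outer film = 1/(h_o·2πr_oL) = 1/(14.4×2π×0.0524×1) = 0.2109 K/W
R_total = 0.2113 K/W
Q = ΔT/R_total = 13/0.2113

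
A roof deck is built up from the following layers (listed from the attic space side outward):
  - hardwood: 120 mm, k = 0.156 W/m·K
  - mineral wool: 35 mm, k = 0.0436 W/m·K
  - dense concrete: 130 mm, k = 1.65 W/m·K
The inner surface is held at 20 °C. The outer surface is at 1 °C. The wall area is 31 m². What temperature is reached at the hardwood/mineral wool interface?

T ≈ 11.1 °C

Treating each layer as a thermal resistance in series:
R_hardwood = L/(kA) = 0.12/(0.156×31) = 0.02481 K/W
R_mineral wool = L/(kA) = 0.035/(0.0436×31) = 0.0259 K/W
R_dense concrete = L/(kA) = 0.13/(1.65×31) = 0.002542 K/W
R_total = 0.05325 K/W;  Q = ΔT/R_total = 19/0.05325 = 356.8 W
T_interface = T_inner − Q·ΣR(inner→interface) = 20 − 357×0.02481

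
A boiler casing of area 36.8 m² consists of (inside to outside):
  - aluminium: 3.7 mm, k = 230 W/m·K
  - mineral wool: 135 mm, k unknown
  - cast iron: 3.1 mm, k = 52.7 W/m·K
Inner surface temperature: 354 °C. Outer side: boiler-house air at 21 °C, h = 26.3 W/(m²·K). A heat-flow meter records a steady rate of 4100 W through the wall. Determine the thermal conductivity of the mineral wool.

Series thermal resistances:
R_aluminium = L/(kA) = 0.0037/(230×36.8) = 4.371×10^-7 K/W
R_cast iron = L/(kA) = 0.0031/(52.7×36.8) = 1.598×10^-6 K/W
R_outer film = 1/(h_o·A) = 1/(26.3×36.8) = 0.001033 K/W
Sum of known resistances R_other = 0.001035 K/W
Total R = ΔT/Q = 333/4100 = 0.08122 K/W
R_mineral wool = R_total − R_other = 0.08018 K/W
k = L/(R·A) = 0.135/(0.08018×36.8)

k ≈ 0.0458 W/(m·K)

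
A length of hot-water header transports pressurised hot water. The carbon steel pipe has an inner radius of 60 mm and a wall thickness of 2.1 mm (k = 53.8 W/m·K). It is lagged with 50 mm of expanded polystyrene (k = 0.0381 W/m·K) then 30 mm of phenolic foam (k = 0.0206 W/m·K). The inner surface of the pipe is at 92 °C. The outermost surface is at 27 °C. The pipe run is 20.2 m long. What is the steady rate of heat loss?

Per-layer cylindrical resistances, series-summed:
R_carbon steel pipe wall = ln(62.1/60)/(2π×53.8×20.2) = 5.038×10^-6 K/W
R_expanded polystyrene = ln(112.1/62.1)/(2π×0.0381×20.2) = 0.1221 K/W
R_phenolic foam = ln(142.1/112.1)/(2π×0.0206×20.2) = 0.0907 K/W
R_total = 0.2128 K/W
Q = ΔT/R_total = 65/0.2128

Q ≈ 305 W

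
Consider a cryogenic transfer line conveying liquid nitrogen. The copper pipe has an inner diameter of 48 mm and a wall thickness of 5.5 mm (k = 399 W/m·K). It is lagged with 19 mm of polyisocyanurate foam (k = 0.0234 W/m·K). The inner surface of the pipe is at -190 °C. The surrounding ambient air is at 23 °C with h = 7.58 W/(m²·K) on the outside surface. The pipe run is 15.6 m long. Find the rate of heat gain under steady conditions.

Q ≈ 871 W

For a radial system each layer contributes R = ln(r_out/r_in)/(2πkL); films add R = 1/(hA).
R_copper pipe wall = ln(29.5/24)/(2π×399×15.6) = 5.276×10^-6 K/W
R_polyisocyanurate foam = ln(48.5/29.5)/(2π×0.0234×15.6) = 0.2168 K/W
R_outer film = 1/(h_o·2πr_oL) = 1/(7.58×2π×0.0485×15.6) = 0.02775 K/W
R_total = 0.2445 K/W
Q = ΔT/R_total = 213/0.2445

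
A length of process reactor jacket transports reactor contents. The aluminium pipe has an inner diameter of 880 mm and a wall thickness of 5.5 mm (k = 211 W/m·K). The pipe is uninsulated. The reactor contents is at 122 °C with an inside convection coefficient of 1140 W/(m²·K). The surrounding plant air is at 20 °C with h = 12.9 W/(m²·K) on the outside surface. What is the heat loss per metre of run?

q′ ≈ 3640 W/m

Per-layer cylindrical resistances, series-summed:
R_inner film = 1/(h_i·2πr₁L) = 1/(1140×2π×0.44×1) = 3.173×10^-4 K/W
R_aluminium pipe wall = ln(445.5/440)/(2π×211×1) = 9.37×10^-6 K/W
R_outer film = 1/(h_o·2πr_oL) = 1/(12.9×2π×0.4455×1) = 0.02769 K/W
R_total = 0.02802 K/W
Q = ΔT/R_total = 102/0.02802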